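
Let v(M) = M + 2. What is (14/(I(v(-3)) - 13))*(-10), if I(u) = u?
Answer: 10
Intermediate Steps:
v(M) = 2 + M
(14/(I(v(-3)) - 13))*(-10) = (14/((2 - 3) - 13))*(-10) = (14/(-1 - 13))*(-10) = (14/(-14))*(-10) = -1/14*14*(-10) = -1*(-10) = 10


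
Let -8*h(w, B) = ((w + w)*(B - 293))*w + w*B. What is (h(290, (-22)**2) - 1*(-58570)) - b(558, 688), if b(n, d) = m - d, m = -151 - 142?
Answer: -3973769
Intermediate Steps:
m = -293
h(w, B) = -w**2*(-293 + B)/4 - B*w/8 (h(w, B) = -(((w + w)*(B - 293))*w + w*B)/8 = -(((2*w)*(-293 + B))*w + B*w)/8 = -((2*w*(-293 + B))*w + B*w)/8 = -(2*w**2*(-293 + B) + B*w)/8 = -(B*w + 2*w**2*(-293 + B))/8 = -w**2*(-293 + B)/4 - B*w/8)
b(n, d) = -293 - d
(h(290, (-22)**2) - 1*(-58570)) - b(558, 688) = ((1/8)*290*(-1*(-22)**2 + 586*290 - 2*(-22)**2*290) - 1*(-58570)) - (-293 - 1*688) = ((1/8)*290*(-1*484 + 169940 - 2*484*290) + 58570) - (-293 - 688) = ((1/8)*290*(-484 + 169940 - 280720) + 58570) - 1*(-981) = ((1/8)*290*(-111264) + 58570) + 981 = (-4033320 + 58570) + 981 = -3974750 + 981 = -3973769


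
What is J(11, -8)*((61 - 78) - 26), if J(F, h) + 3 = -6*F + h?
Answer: 3311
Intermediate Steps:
J(F, h) = -3 + h - 6*F (J(F, h) = -3 + (-6*F + h) = -3 + (h - 6*F) = -3 + h - 6*F)
J(11, -8)*((61 - 78) - 26) = (-3 - 8 - 6*11)*((61 - 78) - 26) = (-3 - 8 - 66)*(-17 - 26) = -77*(-43) = 3311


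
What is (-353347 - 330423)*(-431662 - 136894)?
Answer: 388761536120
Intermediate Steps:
(-353347 - 330423)*(-431662 - 136894) = -683770*(-568556) = 388761536120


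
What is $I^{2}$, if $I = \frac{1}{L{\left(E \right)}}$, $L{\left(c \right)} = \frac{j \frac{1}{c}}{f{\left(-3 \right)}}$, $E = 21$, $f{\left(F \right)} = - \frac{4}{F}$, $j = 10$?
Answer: $\frac{196}{25} \approx 7.84$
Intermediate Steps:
$L{\left(c \right)} = \frac{15}{2 c}$ ($L{\left(c \right)} = \frac{10 \frac{1}{c}}{\left(-4\right) \frac{1}{-3}} = \frac{10 \frac{1}{c}}{\left(-4\right) \left(- \frac{1}{3}\right)} = \frac{10 \frac{1}{c}}{\frac{4}{3}} = \frac{10}{c} \frac{3}{4} = \frac{15}{2 c}$)
$I = \frac{14}{5}$ ($I = \frac{1}{\frac{15}{2} \cdot \frac{1}{21}} = \frac{1}{\frac{5}{14}} = \frac{14}{5} \approx 2.8$)
$I^{2} = \left(\frac{14}{5}\right)^{2} = \frac{196}{25}$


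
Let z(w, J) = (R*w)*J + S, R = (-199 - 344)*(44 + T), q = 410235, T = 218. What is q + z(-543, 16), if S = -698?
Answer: 1236416545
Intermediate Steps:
R = -142266 (R = (-199 - 344)*(44 + 218) = -543*262 = -142266)
z(w, J) = -698 - 142266*J*w (z(w, J) = (-142266*w)*J - 698 = -142266*J*w - 698 = -698 - 142266*J*w)
q + z(-543, 16) = 410235 + (-698 - 142266*16*(-543)) = 410235 + (-698 + 1236007008) = 410235 + 1236006310 = 1236416545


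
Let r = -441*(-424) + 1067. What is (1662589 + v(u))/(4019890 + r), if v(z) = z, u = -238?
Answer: 554117/1402647 ≈ 0.39505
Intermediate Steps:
r = 188051 (r = 186984 + 1067 = 188051)
(1662589 + v(u))/(4019890 + r) = (1662589 - 238)/(4019890 + 188051) = 1662351/4207941 = 1662351*(1/4207941) = 554117/1402647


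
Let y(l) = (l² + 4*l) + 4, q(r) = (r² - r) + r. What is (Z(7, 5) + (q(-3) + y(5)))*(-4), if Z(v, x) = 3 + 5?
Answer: -264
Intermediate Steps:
Z(v, x) = 8
q(r) = r²
y(l) = 4 + l² + 4*l
(Z(7, 5) + (q(-3) + y(5)))*(-4) = (8 + ((-3)² + (4 + 5² + 4*5)))*(-4) = (8 + (9 + (4 + 25 + 20)))*(-4) = (8 + (9 + 49))*(-4) = (8 + 58)*(-4) = 66*(-4) = -264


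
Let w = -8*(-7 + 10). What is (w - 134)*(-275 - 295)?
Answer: 90060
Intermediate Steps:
w = -24 (w = -8*3 = -24)
(w - 134)*(-275 - 295) = (-24 - 134)*(-275 - 295) = -158*(-570) = 90060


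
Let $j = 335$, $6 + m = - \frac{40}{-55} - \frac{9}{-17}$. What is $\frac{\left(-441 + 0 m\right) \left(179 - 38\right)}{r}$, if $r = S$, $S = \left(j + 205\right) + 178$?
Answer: $- \frac{62181}{718} \approx -86.603$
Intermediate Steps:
$m = - \frac{887}{187}$ ($m = -6 - \left(- \frac{9}{17} - \frac{8}{11}\right) = -6 - - \frac{235}{187} = -6 + \left(\frac{8}{11} + \frac{9}{17}\right) = -6 + \frac{235}{187} = - \frac{887}{187} \approx -4.7433$)
$S = 718$ ($S = \left(335 + 205\right) + 178 = 540 + 178 = 718$)
$r = 718$
$\frac{\left(-441 + 0 m\right) \left(179 - 38\right)}{r} = \frac{\left(-441 + 0 \left(- \frac{887}{187}\right)\right) \left(179 - 38\right)}{718} = \left(-441 + 0\right) 141 \cdot \frac{1}{718} = \left(-441\right) 141 \cdot \frac{1}{718} = \left(-62181\right) \frac{1}{718} = - \frac{62181}{718}$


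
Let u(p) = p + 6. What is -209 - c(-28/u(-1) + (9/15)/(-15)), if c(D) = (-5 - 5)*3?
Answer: -179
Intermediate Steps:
u(p) = 6 + p
c(D) = -30 (c(D) = -10*3 = -30)
-209 - c(-28/u(-1) + (9/15)/(-15)) = -209 - 1*(-30) = -209 + 30 = -179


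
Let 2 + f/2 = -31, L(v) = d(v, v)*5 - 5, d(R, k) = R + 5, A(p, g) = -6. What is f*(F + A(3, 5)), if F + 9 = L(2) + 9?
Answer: -1584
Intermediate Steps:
d(R, k) = 5 + R
L(v) = 20 + 5*v (L(v) = (5 + v)*5 - 5 = (25 + 5*v) - 5 = 20 + 5*v)
f = -66 (f = -4 + 2*(-31) = -4 - 62 = -66)
F = 30 (F = -9 + ((20 + 5*2) + 9) = -9 + ((20 + 10) + 9) = -9 + (30 + 9) = -9 + 39 = 30)
f*(F + A(3, 5)) = -66*(30 - 6) = -66*24 = -1584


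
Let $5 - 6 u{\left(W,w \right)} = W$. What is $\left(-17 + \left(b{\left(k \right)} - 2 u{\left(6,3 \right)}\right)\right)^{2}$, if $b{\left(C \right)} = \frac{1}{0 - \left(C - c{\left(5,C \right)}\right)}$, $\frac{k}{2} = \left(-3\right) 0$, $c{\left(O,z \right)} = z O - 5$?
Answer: $\frac{64009}{225} \approx 284.48$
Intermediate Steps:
$c{\left(O,z \right)} = -5 + O z$ ($c{\left(O,z \right)} = O z - 5 = -5 + O z$)
$k = 0$ ($k = 2 \left(\left(-3\right) 0\right) = 2 \cdot 0 = 0$)
$u{\left(W,w \right)} = \frac{5}{6} - \frac{W}{6}$
$b{\left(C \right)} = \frac{1}{-5 + 4 C}$ ($b{\left(C \right)} = \frac{1}{0 + \left(\left(-5 + 5 C\right) - C\right)} = \frac{1}{0 + \left(-5 + 4 C\right)} = \frac{1}{-5 + 4 C}$)
$\left(-17 + \left(b{\left(k \right)} - 2 u{\left(6,3 \right)}\right)\right)^{2} = \left(-17 - \left(- \frac{1}{-5 + 4 \cdot 0} + 2 \left(\frac{5}{6} - 1\right)\right)\right)^{2} = \left(-17 - \left(- \frac{1}{-5 + 0} + 2 \left(\frac{5}{6} - 1\right)\right)\right)^{2} = \left(-17 + \left(\frac{1}{-5} - - \frac{1}{3}\right)\right)^{2} = \left(-17 + \left(- \frac{1}{5} + \frac{1}{3}\right)\right)^{2} = \left(-17 + \frac{2}{15}\right)^{2} = \left(- \frac{253}{15}\right)^{2} = \frac{64009}{225}$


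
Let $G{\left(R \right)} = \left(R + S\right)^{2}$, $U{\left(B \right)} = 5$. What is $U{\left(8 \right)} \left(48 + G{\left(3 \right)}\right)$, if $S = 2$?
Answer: $365$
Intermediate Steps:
$G{\left(R \right)} = \left(2 + R\right)^{2}$ ($G{\left(R \right)} = \left(R + 2\right)^{2} = \left(2 + R\right)^{2}$)
$U{\left(8 \right)} \left(48 + G{\left(3 \right)}\right) = 5 \left(48 + \left(2 + 3\right)^{2}\right) = 5 \left(48 + 5^{2}\right) = 5 \left(48 + 25\right) = 5 \cdot 73 = 365$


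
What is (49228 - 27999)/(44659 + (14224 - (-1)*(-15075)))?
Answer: 21229/43808 ≈ 0.48459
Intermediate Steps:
(49228 - 27999)/(44659 + (14224 - (-1)*(-15075))) = 21229/(44659 + (14224 - 1*15075)) = 21229/(44659 + (14224 - 15075)) = 21229/(44659 - 851) = 21229/43808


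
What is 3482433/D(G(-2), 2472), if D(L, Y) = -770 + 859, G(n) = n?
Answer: 3482433/89 ≈ 39128.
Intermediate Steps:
D(L, Y) = 89
3482433/D(G(-2), 2472) = 3482433/89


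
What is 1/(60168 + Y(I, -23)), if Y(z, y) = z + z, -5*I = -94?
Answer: 5/301028 ≈ 1.6610e-5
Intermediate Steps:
I = 94/5 (I = -⅕*(-94) = 94/5 ≈ 18.800)
Y(z, y) = 2*z
1/(60168 + Y(I, -23)) = 1/(60168 + 2*(94/5)) = 1/(60168 + 188/5) = 1/(301028/5) = 5/301028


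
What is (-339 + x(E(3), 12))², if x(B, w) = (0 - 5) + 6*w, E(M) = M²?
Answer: 73984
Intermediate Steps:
x(B, w) = -5 + 6*w
(-339 + x(E(3), 12))² = (-339 + (-5 + 6*12))² = (-339 + (-5 + 72))² = (-339 + 67)² = (-272)² = 73984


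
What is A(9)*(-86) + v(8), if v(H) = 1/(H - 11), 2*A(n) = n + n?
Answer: -2323/3 ≈ -774.33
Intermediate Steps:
A(n) = n (A(n) = (n + n)/2 = (2*n)/2 = n)
v(H) = 1/(-11 + H)
A(9)*(-86) + v(8) = 9*(-86) + 1/(-11 + 8) = -774 + 1/(-3) = -774 - ⅓ = -2323/3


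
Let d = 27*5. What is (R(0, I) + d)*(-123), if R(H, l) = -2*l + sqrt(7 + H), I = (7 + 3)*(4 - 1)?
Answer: -9225 - 123*sqrt(7) ≈ -9550.4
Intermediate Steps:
I = 30 (I = 10*3 = 30)
d = 135
R(H, l) = sqrt(7 + H) - 2*l
(R(0, I) + d)*(-123) = ((sqrt(7 + 0) - 2*30) + 135)*(-123) = ((sqrt(7) - 60) + 135)*(-123) = ((-60 + sqrt(7)) + 135)*(-123) = (75 + sqrt(7))*(-123) = -9225 - 123*sqrt(7)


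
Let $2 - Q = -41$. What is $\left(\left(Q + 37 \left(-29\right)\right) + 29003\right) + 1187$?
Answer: $29160$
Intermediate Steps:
$Q = 43$ ($Q = 2 - -41 = 2 + 41 = 43$)
$\left(\left(Q + 37 \left(-29\right)\right) + 29003\right) + 1187 = \left(\left(43 + 37 \left(-29\right)\right) + 29003\right) + 1187 = \left(\left(43 - 1073\right) + 29003\right) + 1187 = \left(-1030 + 29003\right) + 1187 = 27973 + 1187 = 29160$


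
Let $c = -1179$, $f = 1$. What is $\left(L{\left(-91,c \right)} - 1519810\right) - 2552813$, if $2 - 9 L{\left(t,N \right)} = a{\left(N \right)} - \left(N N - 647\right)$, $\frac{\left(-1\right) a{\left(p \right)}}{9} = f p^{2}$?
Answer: $- \frac{7584614}{3} \approx -2.5282 \cdot 10^{6}$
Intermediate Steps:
$a{\left(p \right)} = - 9 p^{2}$ ($a{\left(p \right)} = - 9 \cdot 1 p^{2} = - 9 p^{2}$)
$L{\left(t,N \right)} = - \frac{215}{3} + \frac{10 N^{2}}{9}$ ($L{\left(t,N \right)} = \frac{2}{9} - \frac{- 9 N^{2} - \left(N N - 647\right)}{9} = \frac{2}{9} - \frac{- 9 N^{2} - \left(N^{2} - 647\right)}{9} = \frac{2}{9} - \frac{- 9 N^{2} - \left(-647 + N^{2}\right)}{9} = \frac{2}{9} - \frac{647 - 10 N^{2}}{9} = \frac{2}{9} + \left(- \frac{647}{9} + \frac{10 N^{2}}{9}\right) = - \frac{215}{3} + \frac{10 N^{2}}{9}$)
$\left(L{\left(-91,c \right)} - 1519810\right) - 2552813 = \left(\left(- \frac{215}{3} + \frac{10 \left(-1179\right)^{2}}{9}\right) - 1519810\right) - 2552813 = \left(\left(- \frac{215}{3} + \frac{10}{9} \cdot 1390041\right) - 1519810\right) - 2552813 = \left(\left(- \frac{215}{3} + 1544490\right) - 1519810\right) - 2552813 = \left(\frac{4633255}{3} - 1519810\right) - 2552813 = \frac{73825}{3} - 2552813 = - \frac{7584614}{3}$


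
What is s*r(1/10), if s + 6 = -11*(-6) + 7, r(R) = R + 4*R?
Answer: 67/2 ≈ 33.500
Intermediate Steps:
r(R) = 5*R
s = 67 (s = -6 + (-11*(-6) + 7) = -6 + (66 + 7) = -6 + 73 = 67)
s*r(1/10) = 67*(5/10) = 67*(5*(1/10)) = 67*(1/2) = 67/2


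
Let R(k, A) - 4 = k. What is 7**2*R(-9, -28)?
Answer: -245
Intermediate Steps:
R(k, A) = 4 + k
7**2*R(-9, -28) = 7**2*(4 - 9) = 49*(-5) = -245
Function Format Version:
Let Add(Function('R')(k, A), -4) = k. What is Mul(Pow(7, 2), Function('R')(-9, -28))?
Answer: -245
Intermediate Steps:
Function('R')(k, A) = Add(4, k)
Mul(Pow(7, 2), Function('R')(-9, -28)) = Mul(Pow(7, 2), Add(4, -9)) = Mul(49, -5) = -245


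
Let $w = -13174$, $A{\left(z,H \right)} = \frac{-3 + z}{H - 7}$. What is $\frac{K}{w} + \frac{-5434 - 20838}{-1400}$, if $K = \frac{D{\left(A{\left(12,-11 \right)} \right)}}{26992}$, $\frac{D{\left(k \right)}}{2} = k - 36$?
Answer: $\frac{166823733921}{8889815200} \approx 18.766$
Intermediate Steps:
$A{\left(z,H \right)} = \frac{-3 + z}{-7 + H}$
$D{\left(k \right)} = -72 + 2 k$ ($D{\left(k \right)} = 2 \left(k - 36\right) = 2 \left(-36 + k\right) = -72 + 2 k$)
$K = - \frac{73}{26992}$ ($K = \frac{-72 + 2 \frac{-3 + 12}{-7 - 11}}{26992} = \left(-72 + 2 \frac{1}{-18} \cdot 9\right) \frac{1}{26992} = \left(-72 + 2 \left(\left(- \frac{1}{18}\right) 9\right)\right) \frac{1}{26992} = \left(-72 + 2 \left(- \frac{1}{2}\right)\right) \frac{1}{26992} = \left(-72 - 1\right) \frac{1}{26992} = \left(-73\right) \frac{1}{26992} = - \frac{73}{26992} \approx -0.0027045$)
$\frac{K}{w} + \frac{-5434 - 20838}{-1400} = - \frac{73}{26992 \left(-13174\right)} + \frac{-5434 - 20838}{-1400} = \left(- \frac{73}{26992}\right) \left(- \frac{1}{13174}\right) + \left(-5434 - 20838\right) \left(- \frac{1}{1400}\right) = \frac{73}{355592608} - - \frac{3284}{175} = \frac{73}{355592608} + \frac{3284}{175} = \frac{166823733921}{8889815200}$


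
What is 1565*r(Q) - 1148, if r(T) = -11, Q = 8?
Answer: -18363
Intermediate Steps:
1565*r(Q) - 1148 = 1565*(-11) - 1148 = -17215 - 1148 = -18363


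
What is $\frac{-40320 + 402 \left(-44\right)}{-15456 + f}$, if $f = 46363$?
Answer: $- \frac{58008}{30907} \approx -1.8769$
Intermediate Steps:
$\frac{-40320 + 402 \left(-44\right)}{-15456 + f} = \frac{-40320 + 402 \left(-44\right)}{-15456 + 46363} = \frac{-40320 - 17688}{30907} = \left(-58008\right) \frac{1}{30907} = - \frac{58008}{30907}$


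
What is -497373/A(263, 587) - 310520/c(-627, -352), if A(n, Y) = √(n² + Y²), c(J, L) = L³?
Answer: 38815/5451776 - 497373*√413738/413738 ≈ -773.24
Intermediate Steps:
A(n, Y) = √(Y² + n²)
-497373/A(263, 587) - 310520/c(-627, -352) = -497373/√(587² + 263²) - 310520/((-352)³) = -497373/√(344569 + 69169) - 310520/(-43614208) = -497373*√413738/413738 - 310520*(-1/43614208) = -497373*√413738/413738 + 38815/5451776 = 38815/5451776 - 497373*√413738/413738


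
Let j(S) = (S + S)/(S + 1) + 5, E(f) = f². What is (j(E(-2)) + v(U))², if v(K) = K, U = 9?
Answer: 6084/25 ≈ 243.36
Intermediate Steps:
j(S) = 5 + 2*S/(1 + S) (j(S) = (2*S)/(1 + S) + 5 = 2*S/(1 + S) + 5 = 5 + 2*S/(1 + S))
(j(E(-2)) + v(U))² = ((5 + 7*(-2)²)/(1 + (-2)²) + 9)² = ((5 + 7*4)/(1 + 4) + 9)² = ((5 + 28)/5 + 9)² = ((⅕)*33 + 9)² = (33/5 + 9)² = (78/5)² = 6084/25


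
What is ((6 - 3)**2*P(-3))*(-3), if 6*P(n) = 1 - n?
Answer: -18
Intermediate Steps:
P(n) = 1/6 - n/6 (P(n) = (1 - n)/6 = 1/6 - n/6)
((6 - 3)**2*P(-3))*(-3) = ((6 - 3)**2*(1/6 - 1/6*(-3)))*(-3) = (3**2*(1/6 + 1/2))*(-3) = (9*(2/3))*(-3) = 6*(-3) = -18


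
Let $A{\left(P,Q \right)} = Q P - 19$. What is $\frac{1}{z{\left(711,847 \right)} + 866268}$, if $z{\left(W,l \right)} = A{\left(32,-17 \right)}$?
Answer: $\frac{1}{865705} \approx 1.1551 \cdot 10^{-6}$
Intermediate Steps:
$A{\left(P,Q \right)} = -19 + P Q$ ($A{\left(P,Q \right)} = P Q - 19 = -19 + P Q$)
$z{\left(W,l \right)} = -563$ ($z{\left(W,l \right)} = -19 + 32 \left(-17\right) = -19 - 544 = -563$)
$\frac{1}{z{\left(711,847 \right)} + 866268} = \frac{1}{-563 + 866268} = \frac{1}{865705}$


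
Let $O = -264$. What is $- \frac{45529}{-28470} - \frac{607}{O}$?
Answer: $\frac{4883491}{1252680} \approx 3.8984$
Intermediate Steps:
$- \frac{45529}{-28470} - \frac{607}{O} = - \frac{45529}{-28470} - \frac{607}{-264} = \left(-45529\right) \left(- \frac{1}{28470}\right) - - \frac{607}{264} = \frac{45529}{28470} + \frac{607}{264} = \frac{4883491}{1252680}$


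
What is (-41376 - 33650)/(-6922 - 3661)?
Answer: 75026/10583 ≈ 7.0893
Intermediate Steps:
(-41376 - 33650)/(-6922 - 3661) = -75026/(-10583) = -75026*(-1/10583) = 75026/10583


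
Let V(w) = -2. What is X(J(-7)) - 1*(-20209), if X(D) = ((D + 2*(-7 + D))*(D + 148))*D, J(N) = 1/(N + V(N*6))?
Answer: 4968020/243 ≈ 20445.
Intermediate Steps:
J(N) = 1/(-2 + N) (J(N) = 1/(N - 2) = 1/(-2 + N))
X(D) = D*(-14 + 3*D)*(148 + D) (X(D) = ((D + (-14 + 2*D))*(148 + D))*D = ((-14 + 3*D)*(148 + D))*D = D*(-14 + 3*D)*(148 + D))
X(J(-7)) - 1*(-20209) = (-2072 + 3*(1/(-2 - 7))² + 430/(-2 - 7))/(-2 - 7) - 1*(-20209) = (-2072 + 3*(1/(-9))² + 430/(-9))/(-9) + 20209 = -(-2072 + 3*(-⅑)² + 430*(-⅑))/9 + 20209 = -(-2072 + 3*(1/81) - 430/9)/9 + 20209 = -(-2072 + 1/27 - 430/9)/9 + 20209 = -⅑*(-57233/27) + 20209 = 57233/243 + 20209 = 4968020/243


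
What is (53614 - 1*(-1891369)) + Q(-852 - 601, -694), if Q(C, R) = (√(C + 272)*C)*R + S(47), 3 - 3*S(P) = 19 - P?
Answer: 5834980/3 + 1008382*I*√1181 ≈ 1.945e+6 + 3.4654e+7*I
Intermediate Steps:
S(P) = -16/3 + P/3 (S(P) = 1 - (19 - P)/3 = 1 + (-19/3 + P/3) = -16/3 + P/3)
Q(C, R) = 31/3 + C*R*√(272 + C) (Q(C, R) = (√(C + 272)*C)*R + (-16/3 + (⅓)*47) = (√(272 + C)*C)*R + (-16/3 + 47/3) = (C*√(272 + C))*R + 31/3 = C*R*√(272 + C) + 31/3 = 31/3 + C*R*√(272 + C))
(53614 - 1*(-1891369)) + Q(-852 - 601, -694) = (53614 - 1*(-1891369)) + (31/3 + (-852 - 601)*(-694)*√(272 + (-852 - 601))) = (53614 + 1891369) + (31/3 - 1453*(-694)*√(272 - 1453)) = 1944983 + (31/3 - 1453*(-694)*√(-1181)) = 1944983 + (31/3 - 1453*(-694)*I*√1181) = 1944983 + (31/3 + 1008382*I*√1181) = 5834980/3 + 1008382*I*√1181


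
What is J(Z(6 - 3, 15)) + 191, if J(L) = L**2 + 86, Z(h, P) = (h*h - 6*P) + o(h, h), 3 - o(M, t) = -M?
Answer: 5902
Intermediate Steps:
o(M, t) = 3 + M (o(M, t) = 3 - (-1)*M = 3 + M)
Z(h, P) = 3 + h + h**2 - 6*P (Z(h, P) = (h*h - 6*P) + (3 + h) = (h**2 - 6*P) + (3 + h) = 3 + h + h**2 - 6*P)
J(L) = 86 + L**2
J(Z(6 - 3, 15)) + 191 = (86 + (3 + (6 - 3) + (6 - 3)**2 - 6*15)**2) + 191 = (86 + (3 + 3 + 3**2 - 90)**2) + 191 = (86 + (3 + 3 + 9 - 90)**2) + 191 = (86 + (-75)**2) + 191 = (86 + 5625) + 191 = 5711 + 191 = 5902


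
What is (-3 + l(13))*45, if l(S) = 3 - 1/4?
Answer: -45/4 ≈ -11.250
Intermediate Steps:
l(S) = 11/4 (l(S) = 3 - 1*¼ = 3 - ¼ = 11/4)
(-3 + l(13))*45 = (-3 + 11/4)*45 = -¼*45 = -45/4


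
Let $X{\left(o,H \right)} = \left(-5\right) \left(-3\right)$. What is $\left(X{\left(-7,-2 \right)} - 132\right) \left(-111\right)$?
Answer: $12987$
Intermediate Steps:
$X{\left(o,H \right)} = 15$
$\left(X{\left(-7,-2 \right)} - 132\right) \left(-111\right) = \left(15 - 132\right) \left(-111\right) = \left(-117\right) \left(-111\right) = 12987$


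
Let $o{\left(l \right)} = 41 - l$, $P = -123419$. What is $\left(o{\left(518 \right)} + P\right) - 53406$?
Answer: $-177302$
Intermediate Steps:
$\left(o{\left(518 \right)} + P\right) - 53406 = \left(\left(41 - 518\right) - 123419\right) - 53406 = \left(-477 - 123419\right) - 53406 = -123896 - 53406 = -177302$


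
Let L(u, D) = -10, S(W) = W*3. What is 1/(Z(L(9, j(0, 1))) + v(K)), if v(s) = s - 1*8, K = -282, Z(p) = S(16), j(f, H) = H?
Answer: -1/242 ≈ -0.0041322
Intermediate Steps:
S(W) = 3*W
Z(p) = 48 (Z(p) = 3*16 = 48)
v(s) = -8 + s (v(s) = s - 8 = -8 + s)
1/(Z(L(9, j(0, 1))) + v(K)) = 1/(48 + (-8 - 282)) = 1/(48 - 290) = 1/(-242) = -1/242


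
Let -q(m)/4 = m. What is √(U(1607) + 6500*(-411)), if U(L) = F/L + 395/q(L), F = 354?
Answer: I*√27596048373253/3214 ≈ 1634.5*I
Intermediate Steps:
q(m) = -4*m
U(L) = 1021/(4*L) (U(L) = 354/L + 395/((-4*L)) = 354/L + 395*(-1/(4*L)) = 354/L - 395/(4*L) = 1021/(4*L))
√(U(1607) + 6500*(-411)) = √((1021/4)/1607 + 6500*(-411)) = √((1021/4)*(1/1607) - 2671500) = √(1021/6428 - 2671500) = √(-17172400979/6428) = I*√27596048373253/3214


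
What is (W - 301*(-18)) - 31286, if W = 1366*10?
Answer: -12208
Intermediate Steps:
W = 13660
(W - 301*(-18)) - 31286 = (13660 - 301*(-18)) - 31286 = (13660 - 1*(-5418)) - 31286 = (13660 + 5418) - 31286 = 19078 - 31286 = -12208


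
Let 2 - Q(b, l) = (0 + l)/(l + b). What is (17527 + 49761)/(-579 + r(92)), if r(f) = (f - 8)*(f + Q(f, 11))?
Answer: 6930664/752727 ≈ 9.2074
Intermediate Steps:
Q(b, l) = 2 - l/(b + l) (Q(b, l) = 2 - (0 + l)/(l + b) = 2 - l/(b + l))
r(f) = (-8 + f)*(f + (11 + 2*f)/(11 + f)) (r(f) = (f - 8)*(f + (11 + 2*f)/(f + 11)) = (-8 + f)*(f + (11 + 2*f)/(11 + f)))
(17527 + 49761)/(-579 + r(92)) = (17527 + 49761)/(-579 + (-88 + 92³ - 93*92 + 5*92²)/(11 + 92)) = 67288/(-579 + (-88 + 778688 - 8556 + 5*8464)/103) = 67288/(-579 + (-88 + 778688 - 8556 + 42320)/103) = 67288/(-579 + (1/103)*812364) = 67288/(-579 + 812364/103) = 67288/(752727/103) = 67288*(103/752727) = 6930664/752727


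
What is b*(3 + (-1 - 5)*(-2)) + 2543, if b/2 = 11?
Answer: 2873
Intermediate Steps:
b = 22 (b = 2*11 = 22)
b*(3 + (-1 - 5)*(-2)) + 2543 = 22*(3 + (-1 - 5)*(-2)) + 2543 = 22*(3 - 6*(-2)) + 2543 = 22*(3 + 12) + 2543 = 22*15 + 2543 = 330 + 2543 = 2873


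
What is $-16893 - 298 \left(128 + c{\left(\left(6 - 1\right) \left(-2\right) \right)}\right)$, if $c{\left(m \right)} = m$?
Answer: $-52057$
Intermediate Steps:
$-16893 - 298 \left(128 + c{\left(\left(6 - 1\right) \left(-2\right) \right)}\right) = -16893 - 298 \left(128 + \left(6 - 1\right) \left(-2\right)\right) = -16893 - 298 \left(128 + 5 \left(-2\right)\right) = -16893 - 298 \left(128 - 10\right) = -16893 - 298 \cdot 118 = -16893 - 35164 = -52057$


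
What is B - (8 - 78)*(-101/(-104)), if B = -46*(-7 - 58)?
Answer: 159015/52 ≈ 3058.0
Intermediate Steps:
B = 2990 (B = -46*(-65) = 2990)
B - (8 - 78)*(-101/(-104)) = 2990 - (8 - 78)*(-101/(-104)) = 2990 - (-70)*(-101*(-1/104)) = 2990 - (-70)*101/104 = 2990 - 1*(-3535/52) = 2990 + 3535/52 = 159015/52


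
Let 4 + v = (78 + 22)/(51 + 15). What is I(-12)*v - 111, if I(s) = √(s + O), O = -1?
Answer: -111 - 82*I*√13/33 ≈ -111.0 - 8.9592*I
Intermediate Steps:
v = -82/33 (v = -4 + (78 + 22)/(51 + 15) = -4 + 100/66 = -4 + 100*(1/66) = -4 + 50/33 = -82/33 ≈ -2.4848)
I(s) = √(-1 + s) (I(s) = √(s - 1) = √(-1 + s))
I(-12)*v - 111 = √(-1 - 12)*(-82/33) - 111 = √(-13)*(-82/33) - 111 = (I*√13)*(-82/33) - 111 = -82*I*√13/33 - 111 = -111 - 82*I*√13/33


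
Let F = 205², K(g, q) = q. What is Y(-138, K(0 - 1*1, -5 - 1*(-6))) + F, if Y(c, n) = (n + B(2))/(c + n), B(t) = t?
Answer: 5757422/137 ≈ 42025.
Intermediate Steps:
Y(c, n) = (2 + n)/(c + n) (Y(c, n) = (n + 2)/(c + n) = (2 + n)/(c + n))
F = 42025
Y(-138, K(0 - 1*1, -5 - 1*(-6))) + F = (2 + (-5 - 1*(-6)))/(-138 + (-5 - 1*(-6))) + 42025 = (2 + (-5 + 6))/(-138 + (-5 + 6)) + 42025 = (2 + 1)/(-138 + 1) + 42025 = 3/(-137) + 42025 = -1/137*3 + 42025 = -3/137 + 42025 = 5757422/137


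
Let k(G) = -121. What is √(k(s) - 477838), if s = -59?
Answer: I*√477959 ≈ 691.35*I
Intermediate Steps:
√(k(s) - 477838) = √(-121 - 477838) = √(-477959) = I*√477959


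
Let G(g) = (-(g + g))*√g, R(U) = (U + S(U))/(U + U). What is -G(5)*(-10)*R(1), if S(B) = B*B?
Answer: -100*√5 ≈ -223.61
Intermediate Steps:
S(B) = B²
R(U) = (U + U²)/(2*U) (R(U) = (U + U²)/(U + U) = (U + U²)/((2*U)) = (U + U²)*(1/(2*U)) = (U + U²)/(2*U))
G(g) = -2*g^(3/2) (G(g) = (-2*g)*√g = -2*g^(3/2))
-G(5)*(-10)*R(1) = --10*√5*(-10)*(½ + (½)*1) = --10*√5*(-10)*(½ + ½) = --10*√5*(-10) = -100*√5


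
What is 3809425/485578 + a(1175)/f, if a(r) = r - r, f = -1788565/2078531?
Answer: 3809425/485578 ≈ 7.8451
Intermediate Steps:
f = -1788565/2078531 (f = -1788565*1/2078531 = -1788565/2078531 ≈ -0.86049)
a(r) = 0
3809425/485578 + a(1175)/f = 3809425/485578 + 0/(-1788565/2078531) = 3809425*(1/485578) + 0*(-2078531/1788565) = 3809425/485578 + 0 = 3809425/485578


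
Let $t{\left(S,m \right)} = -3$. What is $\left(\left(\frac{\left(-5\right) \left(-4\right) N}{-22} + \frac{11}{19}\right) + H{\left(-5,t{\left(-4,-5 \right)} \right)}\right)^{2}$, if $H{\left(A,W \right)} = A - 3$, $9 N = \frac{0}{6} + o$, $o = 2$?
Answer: $\frac{205606921}{3538161} \approx 58.111$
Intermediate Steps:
$N = \frac{2}{9}$ ($N = \frac{\frac{0}{6} + 2}{9} = \frac{0 \cdot \frac{1}{6} + 2}{9} = \frac{0 + 2}{9} = \frac{1}{9} \cdot 2 = \frac{2}{9} \approx 0.22222$)
$H{\left(A,W \right)} = -3 + A$ ($H{\left(A,W \right)} = A - 3 = -3 + A$)
$\left(\left(\frac{\left(-5\right) \left(-4\right) N}{-22} + \frac{11}{19}\right) + H{\left(-5,t{\left(-4,-5 \right)} \right)}\right)^{2} = \left(\left(\frac{\left(-5\right) \left(-4\right) \frac{2}{9}}{-22} + \frac{11}{19}\right) - 8\right)^{2} = \left(\left(20 \cdot \frac{2}{9} \left(- \frac{1}{22}\right) + 11 \cdot \frac{1}{19}\right) - 8\right)^{2} = \left(\left(\frac{40}{9} \left(- \frac{1}{22}\right) + \frac{11}{19}\right) - 8\right)^{2} = \left(\left(- \frac{20}{99} + \frac{11}{19}\right) - 8\right)^{2} = \left(\frac{709}{1881} - 8\right)^{2} = \left(- \frac{14339}{1881}\right)^{2} = \frac{205606921}{3538161}$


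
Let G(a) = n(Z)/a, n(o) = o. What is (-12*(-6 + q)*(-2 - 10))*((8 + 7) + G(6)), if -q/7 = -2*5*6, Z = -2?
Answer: 874368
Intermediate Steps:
q = 420 (q = -7*(-2*5)*6 = -(-70)*6 = -7*(-60) = 420)
G(a) = -2/a
(-12*(-6 + q)*(-2 - 10))*((8 + 7) + G(6)) = (-12*(-6 + 420)*(-2 - 10))*((8 + 7) - 2/6) = (-4968*(-12))*(15 - 2*⅙) = (-12*(-4968))*(15 - ⅓) = 59616*(44/3) = 874368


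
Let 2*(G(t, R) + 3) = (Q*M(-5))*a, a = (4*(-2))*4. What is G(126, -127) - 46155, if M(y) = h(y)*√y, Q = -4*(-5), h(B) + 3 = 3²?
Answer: -46158 - 1920*I*√5 ≈ -46158.0 - 4293.3*I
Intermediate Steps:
h(B) = 6 (h(B) = -3 + 3² = -3 + 9 = 6)
Q = 20
M(y) = 6*√y
a = -32 (a = -8*4 = -32)
G(t, R) = -3 - 1920*I*√5 (G(t, R) = -3 + ((20*(6*√(-5)))*(-32))/2 = -3 + ((20*(6*(I*√5)))*(-32))/2 = -3 + ((20*(6*I*√5))*(-32))/2 = -3 + ((120*I*√5)*(-32))/2 = -3 + (-3840*I*√5)/2 = -3 - 1920*I*√5)
G(126, -127) - 46155 = (-3 - 1920*I*√5) - 46155 = -46158 - 1920*I*√5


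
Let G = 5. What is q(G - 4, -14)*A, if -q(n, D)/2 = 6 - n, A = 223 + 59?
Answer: -2820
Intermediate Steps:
A = 282
q(n, D) = -12 + 2*n (q(n, D) = -2*(6 - n) = -12 + 2*n)
q(G - 4, -14)*A = (-12 + 2*(5 - 4))*282 = (-12 + 2*1)*282 = (-12 + 2)*282 = -10*282 = -2820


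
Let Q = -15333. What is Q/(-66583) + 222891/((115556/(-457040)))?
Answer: -1695703818064743/1923516287 ≈ -8.8157e+5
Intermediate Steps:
Q/(-66583) + 222891/((115556/(-457040))) = -15333/(-66583) + 222891/((115556/(-457040))) = -15333*(-1/66583) + 222891/((115556*(-1/457040))) = 15333/66583 + 222891/(-28889/114260) = 15333/66583 + 222891*(-114260/28889) = 15333/66583 - 25467525660/28889 = -1695703818064743/1923516287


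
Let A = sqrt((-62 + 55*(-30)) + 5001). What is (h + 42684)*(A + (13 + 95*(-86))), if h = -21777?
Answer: -170538399 + 20907*sqrt(3289) ≈ -1.6934e+8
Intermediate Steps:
A = sqrt(3289) (A = sqrt((-62 - 1650) + 5001) = sqrt(-1712 + 5001) = sqrt(3289) ≈ 57.350)
(h + 42684)*(A + (13 + 95*(-86))) = (-21777 + 42684)*(sqrt(3289) + (13 + 95*(-86))) = 20907*(sqrt(3289) + (13 - 8170)) = 20907*(sqrt(3289) - 8157) = 20907*(-8157 + sqrt(3289)) = -170538399 + 20907*sqrt(3289)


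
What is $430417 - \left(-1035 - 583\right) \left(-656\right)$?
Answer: $-630991$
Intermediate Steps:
$430417 - \left(-1035 - 583\right) \left(-656\right) = 430417 - \left(-1618\right) \left(-656\right) = 430417 - 1061408 = -630991$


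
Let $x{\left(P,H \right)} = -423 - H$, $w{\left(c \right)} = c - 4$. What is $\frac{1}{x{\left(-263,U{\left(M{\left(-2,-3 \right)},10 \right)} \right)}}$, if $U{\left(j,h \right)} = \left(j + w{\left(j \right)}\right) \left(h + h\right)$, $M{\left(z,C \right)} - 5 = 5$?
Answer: $- \frac{1}{743} \approx -0.0013459$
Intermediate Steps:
$w{\left(c \right)} = -4 + c$
$M{\left(z,C \right)} = 10$ ($M{\left(z,C \right)} = 5 + 5 = 10$)
$U{\left(j,h \right)} = 2 h \left(-4 + 2 j\right)$ ($U{\left(j,h \right)} = \left(j + \left(-4 + j\right)\right) \left(h + h\right) = \left(-4 + 2 j\right) 2 h = 2 h \left(-4 + 2 j\right)$)
$\frac{1}{x{\left(-263,U{\left(M{\left(-2,-3 \right)},10 \right)} \right)}} = \frac{1}{-423 - 4 \cdot 10 \left(-2 + 10\right)} = \frac{1}{-423 - 4 \cdot 10 \cdot 8} = \frac{1}{-423 - 320} = \frac{1}{-743} = - \frac{1}{743}$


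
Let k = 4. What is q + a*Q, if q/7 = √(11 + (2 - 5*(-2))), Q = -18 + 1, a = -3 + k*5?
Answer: -289 + 7*√23 ≈ -255.43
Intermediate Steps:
a = 17 (a = -3 + 4*5 = -3 + 20 = 17)
Q = -17
q = 7*√23 (q = 7*√(11 + (2 - 5*(-2))) = 7*√(11 + (2 + 10)) = 7*√(11 + 12) = 7*√23 ≈ 33.571)
q + a*Q = 7*√23 + 17*(-17) = 7*√23 - 289 = -289 + 7*√23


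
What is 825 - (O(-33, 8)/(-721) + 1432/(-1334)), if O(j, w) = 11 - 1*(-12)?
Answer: 397279852/480907 ≈ 826.11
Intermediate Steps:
O(j, w) = 23 (O(j, w) = 11 + 12 = 23)
825 - (O(-33, 8)/(-721) + 1432/(-1334)) = 825 - (23/(-721) + 1432/(-1334)) = 825 - (23*(-1/721) + 1432*(-1/1334)) = 825 - (-23/721 - 716/667) = 825 - 1*(-531577/480907) = 825 + 531577/480907 = 397279852/480907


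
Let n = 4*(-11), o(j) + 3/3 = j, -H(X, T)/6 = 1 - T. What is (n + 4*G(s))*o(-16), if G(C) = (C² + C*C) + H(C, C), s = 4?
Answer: -2652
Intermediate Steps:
H(X, T) = -6 + 6*T (H(X, T) = -6*(1 - T) = -6 + 6*T)
o(j) = -1 + j
n = -44
G(C) = -6 + 2*C² + 6*C (G(C) = (C² + C*C) + (-6 + 6*C) = (C² + C²) + (-6 + 6*C) = 2*C² + (-6 + 6*C) = -6 + 2*C² + 6*C)
(n + 4*G(s))*o(-16) = (-44 + 4*(-6 + 2*4² + 6*4))*(-1 - 16) = (-44 + 4*(-6 + 2*16 + 24))*(-17) = (-44 + 4*(-6 + 32 + 24))*(-17) = (-44 + 4*50)*(-17) = (-44 + 200)*(-17) = 156*(-17) = -2652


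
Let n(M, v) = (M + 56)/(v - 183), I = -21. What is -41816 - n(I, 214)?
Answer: -1296331/31 ≈ -41817.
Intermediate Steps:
n(M, v) = (56 + M)/(-183 + v)
-41816 - n(I, 214) = -41816 - (56 - 21)/(-183 + 214) = -41816 - 35/31 = -1296331/31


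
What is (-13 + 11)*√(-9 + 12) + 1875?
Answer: 1875 - 2*√3 ≈ 1871.5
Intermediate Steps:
(-13 + 11)*√(-9 + 12) + 1875 = -2*√3 + 1875 = 1875 - 2*√3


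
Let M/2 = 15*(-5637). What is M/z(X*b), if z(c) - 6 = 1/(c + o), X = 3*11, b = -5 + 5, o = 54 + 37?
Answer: -15389010/547 ≈ -28133.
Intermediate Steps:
o = 91
b = 0
X = 33
z(c) = 6 + 1/(91 + c) (z(c) = 6 + 1/(c + 91) = 6 + 1/(91 + c))
M = -169110 (M = 2*(15*(-5637)) = 2*(-84555) = -169110)
M/z(X*b) = -169110*(91 + 33*0)/(547 + 6*(33*0)) = -169110*(91 + 0)/(547 + 6*0) = -169110*91/(547 + 0) = -169110/((1/91)*547) = -169110/547/91 = -169110*91/547 = -15389010/547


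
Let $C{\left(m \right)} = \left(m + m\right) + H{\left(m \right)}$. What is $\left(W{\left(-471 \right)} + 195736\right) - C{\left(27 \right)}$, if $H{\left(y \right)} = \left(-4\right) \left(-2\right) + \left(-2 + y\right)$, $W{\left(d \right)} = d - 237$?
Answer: $194941$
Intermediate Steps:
$W{\left(d \right)} = -237 + d$ ($W{\left(d \right)} = d - 237 = -237 + d$)
$H{\left(y \right)} = 6 + y$ ($H{\left(y \right)} = 8 + \left(-2 + y\right) = 6 + y$)
$C{\left(m \right)} = 6 + 3 m$ ($C{\left(m \right)} = \left(m + m\right) + \left(6 + m\right) = 2 m + \left(6 + m\right) = 6 + 3 m$)
$\left(W{\left(-471 \right)} + 195736\right) - C{\left(27 \right)} = \left(\left(-237 - 471\right) + 195736\right) - \left(6 + 3 \cdot 27\right) = \left(-708 + 195736\right) - \left(6 + 81\right) = 195028 - 87 = 194941$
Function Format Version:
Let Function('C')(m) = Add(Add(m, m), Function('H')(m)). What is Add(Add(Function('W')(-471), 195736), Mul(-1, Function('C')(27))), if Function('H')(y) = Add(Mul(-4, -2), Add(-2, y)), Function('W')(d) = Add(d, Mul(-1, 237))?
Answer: 194941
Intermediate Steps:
Function('W')(d) = Add(-237, d) (Function('W')(d) = Add(d, -237) = Add(-237, d))
Function('H')(y) = Add(6, y) (Function('H')(y) = Add(8, Add(-2, y)) = Add(6, y))
Function('C')(m) = Add(6, Mul(3, m)) (Function('C')(m) = Add(Add(m, m), Add(6, m)) = Add(Mul(2, m), Add(6, m)) = Add(6, Mul(3, m)))
Add(Add(Function('W')(-471), 195736), Mul(-1, Function('C')(27))) = Add(Add(Add(-237, -471), 195736), Mul(-1, Add(6, Mul(3, 27)))) = Add(Add(-708, 195736), Mul(-1, Add(6, 81))) = Add(195028, Mul(-1, 87)) = Add(195028, -87) = 194941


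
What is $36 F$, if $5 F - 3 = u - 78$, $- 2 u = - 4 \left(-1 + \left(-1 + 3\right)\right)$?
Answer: $- \frac{2628}{5} \approx -525.6$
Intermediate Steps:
$u = 2$ ($u = - \frac{\left(-4\right) \left(-1 + \left(-1 + 3\right)\right)}{2} = - \frac{\left(-4\right) \left(-1 + 2\right)}{2} = - \frac{\left(-4\right) 1}{2} = \left(- \frac{1}{2}\right) \left(-4\right) = 2$)
$F = - \frac{73}{5}$ ($F = \frac{3}{5} + \frac{2 - 78}{5} = \frac{3}{5} + \frac{1}{5} \left(-76\right) = \frac{3}{5} - \frac{76}{5} = - \frac{73}{5} \approx -14.6$)
$36 F = 36 \left(- \frac{73}{5}\right) = - \frac{2628}{5}$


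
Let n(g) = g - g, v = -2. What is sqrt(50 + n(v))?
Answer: 5*sqrt(2) ≈ 7.0711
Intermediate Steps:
n(g) = 0
sqrt(50 + n(v)) = sqrt(50 + 0) = sqrt(50) = 5*sqrt(2)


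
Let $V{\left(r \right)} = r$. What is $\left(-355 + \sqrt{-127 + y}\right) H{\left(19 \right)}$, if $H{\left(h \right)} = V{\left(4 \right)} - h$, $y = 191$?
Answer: $5205$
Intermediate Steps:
$H{\left(h \right)} = 4 - h$
$\left(-355 + \sqrt{-127 + y}\right) H{\left(19 \right)} = \left(-355 + \sqrt{-127 + 191}\right) \left(4 - 19\right) = \left(-355 + \sqrt{64}\right) \left(4 - 19\right) = \left(-355 + 8\right) \left(-15\right) = \left(-347\right) \left(-15\right) = 5205$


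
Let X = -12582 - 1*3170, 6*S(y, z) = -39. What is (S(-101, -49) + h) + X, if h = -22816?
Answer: -77149/2 ≈ -38575.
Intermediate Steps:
S(y, z) = -13/2 (S(y, z) = (⅙)*(-39) = -13/2)
X = -15752 (X = -12582 - 3170 = -15752)
(S(-101, -49) + h) + X = (-13/2 - 22816) - 15752 = -45645/2 - 15752 = -77149/2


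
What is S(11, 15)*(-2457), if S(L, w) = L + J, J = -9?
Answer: -4914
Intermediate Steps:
S(L, w) = -9 + L (S(L, w) = L - 9 = -9 + L)
S(11, 15)*(-2457) = (-9 + 11)*(-2457) = 2*(-2457) = -4914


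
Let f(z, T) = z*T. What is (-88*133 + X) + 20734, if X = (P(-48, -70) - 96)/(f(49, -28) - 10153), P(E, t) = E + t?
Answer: 104070964/11525 ≈ 9030.0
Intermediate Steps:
f(z, T) = T*z
X = 214/11525 (X = ((-48 - 70) - 96)/(-28*49 - 10153) = (-118 - 96)/(-1372 - 10153) = -214/(-11525) = -214*(-1/11525) = 214/11525 ≈ 0.018568)
(-88*133 + X) + 20734 = (-88*133 + 214/11525) + 20734 = (-11704 + 214/11525) + 20734 = -134888386/11525 + 20734 = 104070964/11525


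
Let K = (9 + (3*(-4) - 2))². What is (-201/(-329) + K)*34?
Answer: 286484/329 ≈ 870.77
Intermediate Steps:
K = 25 (K = (9 + (-12 - 2))² = (9 - 14)² = (-5)² = 25)
(-201/(-329) + K)*34 = (-201/(-329) + 25)*34 = (-201*(-1/329) + 25)*34 = (201/329 + 25)*34 = (8426/329)*34 = 286484/329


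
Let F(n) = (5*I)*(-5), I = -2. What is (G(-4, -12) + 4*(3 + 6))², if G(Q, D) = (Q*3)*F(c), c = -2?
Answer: 318096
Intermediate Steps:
F(n) = 50 (F(n) = (5*(-2))*(-5) = -10*(-5) = 50)
G(Q, D) = 150*Q (G(Q, D) = (Q*3)*50 = (3*Q)*50 = 150*Q)
(G(-4, -12) + 4*(3 + 6))² = (150*(-4) + 4*(3 + 6))² = (-600 + 4*9)² = (-600 + 36)² = (-564)² = 318096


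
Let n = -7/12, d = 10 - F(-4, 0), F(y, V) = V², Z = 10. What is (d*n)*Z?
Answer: -175/3 ≈ -58.333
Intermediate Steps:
d = 10 (d = 10 - 1*0² = 10 - 1*0 = 10 + 0 = 10)
n = -7/12 (n = -7*1/12 = -7/12 ≈ -0.58333)
(d*n)*Z = (10*(-7/12))*10 = -35/6*10 = -175/3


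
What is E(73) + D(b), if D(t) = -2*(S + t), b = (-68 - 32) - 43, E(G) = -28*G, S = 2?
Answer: -1762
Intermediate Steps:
b = -143 (b = -100 - 43 = -143)
D(t) = -4 - 2*t (D(t) = -2*(2 + t) = -4 - 2*t)
E(73) + D(b) = -28*73 + (-4 - 2*(-143)) = -2044 + (-4 + 286) = -2044 + 282 = -1762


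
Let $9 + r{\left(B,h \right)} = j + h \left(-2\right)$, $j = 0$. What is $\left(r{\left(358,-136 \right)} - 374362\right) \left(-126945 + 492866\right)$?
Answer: $-136890680179$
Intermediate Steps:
$r{\left(B,h \right)} = -9 - 2 h$ ($r{\left(B,h \right)} = -9 + \left(0 + h \left(-2\right)\right) = -9 + \left(0 - 2 h\right) = -9 - 2 h$)
$\left(r{\left(358,-136 \right)} - 374362\right) \left(-126945 + 492866\right) = \left(\left(-9 - -272\right) - 374362\right) \left(-126945 + 492866\right) = \left(\left(-9 + 272\right) - 374362\right) 365921 = \left(263 - 374362\right) 365921 = \left(-374099\right) 365921 = -136890680179$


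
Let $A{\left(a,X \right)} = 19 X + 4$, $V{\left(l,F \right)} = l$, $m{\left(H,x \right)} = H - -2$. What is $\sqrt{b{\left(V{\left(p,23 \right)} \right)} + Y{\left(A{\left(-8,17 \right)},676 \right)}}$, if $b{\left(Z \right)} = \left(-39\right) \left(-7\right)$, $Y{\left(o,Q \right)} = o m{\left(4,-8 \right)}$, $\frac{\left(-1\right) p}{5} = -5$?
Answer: $\sqrt{2235} \approx 47.276$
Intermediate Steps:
$p = 25$ ($p = \left(-5\right) \left(-5\right) = 25$)
$m{\left(H,x \right)} = 2 + H$ ($m{\left(H,x \right)} = H + 2 = 2 + H$)
$A{\left(a,X \right)} = 4 + 19 X$
$Y{\left(o,Q \right)} = 6 o$ ($Y{\left(o,Q \right)} = o \left(2 + 4\right) = o 6 = 6 o$)
$b{\left(Z \right)} = 273$
$\sqrt{b{\left(V{\left(p,23 \right)} \right)} + Y{\left(A{\left(-8,17 \right)},676 \right)}} = \sqrt{273 + 6 \left(4 + 19 \cdot 17\right)} = \sqrt{273 + 6 \left(4 + 323\right)} = \sqrt{273 + 6 \cdot 327} = \sqrt{273 + 1962} = \sqrt{2235}$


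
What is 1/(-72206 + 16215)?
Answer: -1/55991 ≈ -1.7860e-5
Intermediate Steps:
1/(-72206 + 16215) = 1/(-55991) = -1/55991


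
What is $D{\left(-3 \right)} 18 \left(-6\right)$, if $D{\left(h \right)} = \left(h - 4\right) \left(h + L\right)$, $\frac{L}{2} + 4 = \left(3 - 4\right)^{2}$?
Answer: $-6804$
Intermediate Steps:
$L = -6$ ($L = -8 + 2 \left(3 - 4\right)^{2} = -8 + 2 \left(-1\right)^{2} = -8 + 2 \cdot 1 = -8 + 2 = -6$)
$D{\left(h \right)} = \left(-6 + h\right) \left(-4 + h\right)$ ($D{\left(h \right)} = \left(h - 4\right) \left(h - 6\right) = \left(-4 + h\right) \left(-6 + h\right) = \left(-6 + h\right) \left(-4 + h\right)$)
$D{\left(-3 \right)} 18 \left(-6\right) = \left(24 + \left(-3\right)^{2} - -30\right) 18 \left(-6\right) = \left(24 + 9 + 30\right) 18 \left(-6\right) = 63 \cdot 18 \left(-6\right) = 1134 \left(-6\right) = -6804$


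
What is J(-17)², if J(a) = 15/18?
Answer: 25/36 ≈ 0.69444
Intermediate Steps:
J(a) = ⅚ (J(a) = 15*(1/18) = ⅚)
J(-17)² = (⅚)² = 25/36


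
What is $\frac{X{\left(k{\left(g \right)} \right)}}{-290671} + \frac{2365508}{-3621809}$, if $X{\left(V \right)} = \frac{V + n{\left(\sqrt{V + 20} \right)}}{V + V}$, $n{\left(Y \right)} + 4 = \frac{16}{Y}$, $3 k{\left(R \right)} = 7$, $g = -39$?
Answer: $- \frac{9626165953107}{14738567813746} - \frac{24 \sqrt{201}}{136324699} \approx -0.65313$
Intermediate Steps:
$k{\left(R \right)} = \frac{7}{3}$ ($k{\left(R \right)} = \frac{1}{3} \cdot 7 = \frac{7}{3}$)
$n{\left(Y \right)} = -4 + \frac{16}{Y}$
$X{\left(V \right)} = \frac{-4 + V + \frac{16}{\sqrt{20 + V}}}{2 V}$ ($X{\left(V \right)} = \frac{V - \left(4 - \frac{16}{\sqrt{V + 20}}\right)}{V + V} = \frac{V - \left(4 - \frac{16}{\sqrt{20 + V}}\right)}{2 V} = \left(V - \left(4 - \frac{16}{\sqrt{20 + V}}\right)\right) \frac{1}{2 V} = \left(-4 + V + \frac{16}{\sqrt{20 + V}}\right) \frac{1}{2 V} = \frac{-4 + V + \frac{16}{\sqrt{20 + V}}}{2 V}$)
$\frac{X{\left(k{\left(g \right)} \right)}}{-290671} + \frac{2365508}{-3621809} = \frac{\frac{1}{2} - \frac{2}{\frac{7}{3}} + \frac{8}{\frac{7}{3} \sqrt{20 + \frac{7}{3}}}}{-290671} + \frac{2365508}{-3621809} = \left(\frac{1}{2} - \frac{6}{7} + 8 \cdot \frac{3}{7} \frac{1}{\sqrt{\frac{67}{3}}}\right) \left(- \frac{1}{290671}\right) + 2365508 \left(- \frac{1}{3621809}\right) = \left(\frac{1}{2} - \frac{6}{7} + 8 \cdot \frac{3}{7} \frac{\sqrt{201}}{67}\right) \left(- \frac{1}{290671}\right) - \frac{2365508}{3621809} = \left(\frac{1}{2} - \frac{6}{7} + \frac{24 \sqrt{201}}{469}\right) \left(- \frac{1}{290671}\right) - \frac{2365508}{3621809} = \left(- \frac{5}{14} + \frac{24 \sqrt{201}}{469}\right) \left(- \frac{1}{290671}\right) - \frac{2365508}{3621809} = \left(\frac{5}{4069394} - \frac{24 \sqrt{201}}{136324699}\right) - \frac{2365508}{3621809} = - \frac{9626165953107}{14738567813746} - \frac{24 \sqrt{201}}{136324699}$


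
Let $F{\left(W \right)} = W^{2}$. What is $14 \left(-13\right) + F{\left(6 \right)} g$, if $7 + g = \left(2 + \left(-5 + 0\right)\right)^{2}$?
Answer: $-110$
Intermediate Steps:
$g = 2$ ($g = -7 + \left(2 + \left(-5 + 0\right)\right)^{2} = -7 + \left(2 - 5\right)^{2} = -7 + \left(-3\right)^{2} = -7 + 9 = 2$)
$14 \left(-13\right) + F{\left(6 \right)} g = 14 \left(-13\right) + 6^{2} \cdot 2 = -182 + 36 \cdot 2 = -182 + 72 = -110$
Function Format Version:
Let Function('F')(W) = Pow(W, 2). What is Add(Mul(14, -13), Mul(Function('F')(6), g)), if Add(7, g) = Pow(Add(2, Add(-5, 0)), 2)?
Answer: -110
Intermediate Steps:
g = 2 (g = Add(-7, Pow(Add(2, Add(-5, 0)), 2)) = Add(-7, Pow(Add(2, -5), 2)) = Add(-7, Pow(-3, 2)) = Add(-7, 9) = 2)
Add(Mul(14, -13), Mul(Function('F')(6), g)) = Add(Mul(14, -13), Mul(Pow(6, 2), 2)) = Add(-182, Mul(36, 2)) = Add(-182, 72) = -110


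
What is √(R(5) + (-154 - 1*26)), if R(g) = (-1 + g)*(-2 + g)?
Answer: 2*I*√42 ≈ 12.961*I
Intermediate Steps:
√(R(5) + (-154 - 1*26)) = √((2 + 5² - 3*5) + (-154 - 1*26)) = √((2 + 25 - 15) + (-154 - 26)) = √(12 - 180) = √(-168) = 2*I*√42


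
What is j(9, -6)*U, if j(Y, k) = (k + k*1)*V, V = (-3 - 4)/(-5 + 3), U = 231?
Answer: -9702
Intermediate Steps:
V = 7/2 (V = -7/(-2) = -7*(-1/2) = 7/2 ≈ 3.5000)
j(Y, k) = 7*k (j(Y, k) = (k + k*1)*(7/2) = (k + k)*(7/2) = (2*k)*(7/2) = 7*k)
j(9, -6)*U = (7*(-6))*231 = -42*231 = -9702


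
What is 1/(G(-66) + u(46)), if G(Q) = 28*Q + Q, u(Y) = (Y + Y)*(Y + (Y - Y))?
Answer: 1/2318 ≈ 0.00043141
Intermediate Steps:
u(Y) = 2*Y**2 (u(Y) = (2*Y)*(Y + 0) = (2*Y)*Y = 2*Y**2)
G(Q) = 29*Q
1/(G(-66) + u(46)) = 1/(29*(-66) + 2*46**2) = 1/(-1914 + 2*2116) = 1/(-1914 + 4232) = 1/2318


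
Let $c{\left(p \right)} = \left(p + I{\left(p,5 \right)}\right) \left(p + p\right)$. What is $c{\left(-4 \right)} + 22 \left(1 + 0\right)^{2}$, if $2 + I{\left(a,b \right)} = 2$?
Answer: $54$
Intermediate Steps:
$I{\left(a,b \right)} = 0$ ($I{\left(a,b \right)} = -2 + 2 = 0$)
$c{\left(p \right)} = 2 p^{2}$ ($c{\left(p \right)} = \left(p + 0\right) \left(p + p\right) = p 2 p = 2 p^{2}$)
$c{\left(-4 \right)} + 22 \left(1 + 0\right)^{2} = 2 \left(-4\right)^{2} + 22 \left(1 + 0\right)^{2} = 2 \cdot 16 + 22 \cdot 1^{2} = 32 + 22 \cdot 1 = 32 + 22 = 54$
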